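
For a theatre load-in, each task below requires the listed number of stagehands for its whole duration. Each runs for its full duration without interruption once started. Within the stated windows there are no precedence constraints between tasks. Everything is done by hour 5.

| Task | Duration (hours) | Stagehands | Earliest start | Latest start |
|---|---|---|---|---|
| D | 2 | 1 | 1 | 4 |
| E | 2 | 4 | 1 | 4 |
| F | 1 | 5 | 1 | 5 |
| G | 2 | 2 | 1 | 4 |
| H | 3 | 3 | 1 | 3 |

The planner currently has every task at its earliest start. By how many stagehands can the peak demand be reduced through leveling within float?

8

Early-start peak: h1:15  h2:10  h3:3  h4:0  h5:0 ⇒ 15.
Leveled (D@1, E@2, F@1, G@4, H@3): h1:6  h2:5  h3:7  h4:5  h5:5 ⇒ 7.
Reduction 15 − 7 = 8.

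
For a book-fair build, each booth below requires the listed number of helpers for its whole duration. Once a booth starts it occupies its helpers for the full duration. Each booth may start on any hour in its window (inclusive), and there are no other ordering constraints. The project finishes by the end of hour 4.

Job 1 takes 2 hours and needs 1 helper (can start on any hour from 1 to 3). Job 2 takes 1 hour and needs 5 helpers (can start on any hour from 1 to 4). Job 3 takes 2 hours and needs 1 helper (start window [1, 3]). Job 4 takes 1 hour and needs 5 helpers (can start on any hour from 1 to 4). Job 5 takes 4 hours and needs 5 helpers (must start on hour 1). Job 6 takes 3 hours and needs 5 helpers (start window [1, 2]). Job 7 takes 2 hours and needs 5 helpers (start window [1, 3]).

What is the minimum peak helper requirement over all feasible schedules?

Early-start (Job 1@1, Job 2@1, Job 3@1, Job 4@1, Job 5@1, Job 6@1, Job 7@1) gives peak 27: h1:27  h2:17  h3:10  h4:5.
Shift Job 3→2, Job 6→2, Job 7→3.
Schedule Job 1@1, Job 2@1, Job 3@2, Job 4@1, Job 5@1, Job 6@2, Job 7@3: h1:16  h2:12  h3:16  h4:15 — peak 16.

16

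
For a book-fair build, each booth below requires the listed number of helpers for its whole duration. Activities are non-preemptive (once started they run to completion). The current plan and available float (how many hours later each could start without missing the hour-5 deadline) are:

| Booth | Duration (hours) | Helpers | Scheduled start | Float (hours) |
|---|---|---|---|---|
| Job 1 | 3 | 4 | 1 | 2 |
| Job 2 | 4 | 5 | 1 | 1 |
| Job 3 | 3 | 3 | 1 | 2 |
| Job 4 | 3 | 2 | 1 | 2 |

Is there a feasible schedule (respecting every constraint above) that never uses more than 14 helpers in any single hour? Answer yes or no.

yes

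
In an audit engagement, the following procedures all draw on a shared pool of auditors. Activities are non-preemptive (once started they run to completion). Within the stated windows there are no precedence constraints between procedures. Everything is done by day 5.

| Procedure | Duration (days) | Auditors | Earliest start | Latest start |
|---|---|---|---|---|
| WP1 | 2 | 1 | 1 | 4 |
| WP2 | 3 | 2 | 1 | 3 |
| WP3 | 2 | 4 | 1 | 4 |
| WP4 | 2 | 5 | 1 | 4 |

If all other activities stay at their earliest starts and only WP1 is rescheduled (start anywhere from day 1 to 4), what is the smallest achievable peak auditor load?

11

WP1@1: d1:12  d2:12  d3:2  d4:0  d5:0 → peak 12
WP1@2: d1:11  d2:12  d3:3  d4:0  d5:0 → peak 12
WP1@3: d1:11  d2:11  d3:3  d4:1  d5:0 → peak 11
WP1@4: d1:11  d2:11  d3:2  d4:1  d5:1 → peak 11
Best is WP1@3, peak 11.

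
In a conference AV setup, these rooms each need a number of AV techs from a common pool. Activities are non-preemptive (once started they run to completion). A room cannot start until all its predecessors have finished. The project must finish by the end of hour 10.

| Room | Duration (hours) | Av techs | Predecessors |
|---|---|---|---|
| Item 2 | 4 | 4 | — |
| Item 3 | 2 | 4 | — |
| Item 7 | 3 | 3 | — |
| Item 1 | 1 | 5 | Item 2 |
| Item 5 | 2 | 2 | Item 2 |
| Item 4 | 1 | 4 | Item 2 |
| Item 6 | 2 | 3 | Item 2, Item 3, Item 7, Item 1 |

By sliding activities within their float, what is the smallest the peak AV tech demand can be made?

Early-start (Item 2@1, Item 3@1, Item 7@1, Item 1@5, Item 5@5, Item 4@5, Item 6@6) gives peak 11: h1:11  h2:11  h3:7  h4:4  h5:11  h6:5  h7:3  h8:0  h9:0  h10:0.
Shift Item 3→5, Item 1→7, Item 4→8, Item 6→8.
Schedule Item 2@1, Item 3@5, Item 7@1, Item 1@7, Item 5@5, Item 4@8, Item 6@8: h1:7  h2:7  h3:7  h4:4  h5:6  h6:6  h7:5  h8:7  h9:3  h10:0 — peak 7.

7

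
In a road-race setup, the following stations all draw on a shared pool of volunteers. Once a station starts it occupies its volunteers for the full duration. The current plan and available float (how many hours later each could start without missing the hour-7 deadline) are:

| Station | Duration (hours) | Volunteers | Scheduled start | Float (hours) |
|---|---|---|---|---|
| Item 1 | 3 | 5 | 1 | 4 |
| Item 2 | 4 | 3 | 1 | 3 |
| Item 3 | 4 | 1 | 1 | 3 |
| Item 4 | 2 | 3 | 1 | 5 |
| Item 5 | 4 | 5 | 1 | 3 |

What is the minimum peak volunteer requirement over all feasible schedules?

Early-start (Item 1@1, Item 2@1, Item 3@1, Item 4@1, Item 5@1) gives peak 17: h1:17  h2:17  h3:14  h4:9  h5:0  h6:0  h7:0.
Shift Item 4→5, Item 5→4.
Schedule Item 1@1, Item 2@1, Item 3@1, Item 4@5, Item 5@4: h1:9  h2:9  h3:9  h4:9  h5:8  h6:8  h7:5 — peak 9.
Total volunteer-hours = 57 over 7 hours ⇒ peak ≥ ⌈57/7⌉ = 9, so 9 is optimal.

9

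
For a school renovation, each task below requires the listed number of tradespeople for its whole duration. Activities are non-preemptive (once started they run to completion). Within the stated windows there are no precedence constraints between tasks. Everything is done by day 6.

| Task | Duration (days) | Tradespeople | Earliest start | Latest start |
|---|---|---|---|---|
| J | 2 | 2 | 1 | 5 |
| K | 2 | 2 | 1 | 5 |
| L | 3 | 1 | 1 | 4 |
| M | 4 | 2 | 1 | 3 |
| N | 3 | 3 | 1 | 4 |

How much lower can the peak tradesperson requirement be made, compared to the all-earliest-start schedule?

Early-start peak: d1:10  d2:10  d3:6  d4:2  d5:0  d6:0 ⇒ 10.
Leveled (J@1, K@1, L@1, M@3, N@4): d1:5  d2:5  d3:3  d4:5  d5:5  d6:5 ⇒ 5.
Reduction 10 − 5 = 5.

5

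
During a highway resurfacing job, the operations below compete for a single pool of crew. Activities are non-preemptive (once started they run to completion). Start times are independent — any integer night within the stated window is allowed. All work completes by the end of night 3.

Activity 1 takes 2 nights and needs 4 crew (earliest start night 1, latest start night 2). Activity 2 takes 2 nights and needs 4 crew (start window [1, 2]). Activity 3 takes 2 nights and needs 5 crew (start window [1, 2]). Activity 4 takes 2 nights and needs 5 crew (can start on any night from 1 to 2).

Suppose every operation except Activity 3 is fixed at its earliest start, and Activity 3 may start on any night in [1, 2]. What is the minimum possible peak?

Activity 3@1: n1:18  n2:18  n3:0 → peak 18
Activity 3@2: n1:13  n2:18  n3:5 → peak 18
Best is Activity 3@1, peak 18.

18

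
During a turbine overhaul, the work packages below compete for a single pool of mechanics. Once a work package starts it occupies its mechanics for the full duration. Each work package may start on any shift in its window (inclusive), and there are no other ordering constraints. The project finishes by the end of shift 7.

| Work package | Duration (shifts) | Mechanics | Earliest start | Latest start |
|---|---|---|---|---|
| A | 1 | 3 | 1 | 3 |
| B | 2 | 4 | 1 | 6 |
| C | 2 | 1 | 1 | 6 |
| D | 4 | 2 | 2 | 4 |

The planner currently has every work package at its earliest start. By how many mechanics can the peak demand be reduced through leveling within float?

Early-start peak: s1:8  s2:7  s3:2  s4:2  s5:2  s6:0  s7:0 ⇒ 8.
Leveled (A@1, B@2, C@4, D@4): s1:3  s2:4  s3:4  s4:3  s5:3  s6:2  s7:2 ⇒ 4.
Reduction 8 − 4 = 4.

4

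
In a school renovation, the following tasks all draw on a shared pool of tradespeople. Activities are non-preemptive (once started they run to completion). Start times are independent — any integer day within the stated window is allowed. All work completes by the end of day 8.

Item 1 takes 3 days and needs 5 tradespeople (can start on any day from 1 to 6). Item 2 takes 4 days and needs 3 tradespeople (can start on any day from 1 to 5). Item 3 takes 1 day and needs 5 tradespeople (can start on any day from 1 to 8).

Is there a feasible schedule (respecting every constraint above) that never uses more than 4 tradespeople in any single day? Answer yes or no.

The minimum achievable peak is 5; 4 < 5, so no feasible schedule stays within the cap.

no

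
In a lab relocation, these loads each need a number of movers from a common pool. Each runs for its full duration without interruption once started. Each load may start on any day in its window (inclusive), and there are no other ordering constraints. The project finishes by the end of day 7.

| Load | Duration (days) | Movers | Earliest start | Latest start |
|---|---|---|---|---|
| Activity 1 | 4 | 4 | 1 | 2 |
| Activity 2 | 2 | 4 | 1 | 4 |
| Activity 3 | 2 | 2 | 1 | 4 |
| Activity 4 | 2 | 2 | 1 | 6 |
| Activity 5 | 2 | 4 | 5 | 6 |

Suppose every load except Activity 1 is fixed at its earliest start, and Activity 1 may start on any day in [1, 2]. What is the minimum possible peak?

Activity 1@1: d1:12  d2:12  d3:4  d4:4  d5:4  d6:4  d7:0 → peak 12
Activity 1@2: d1:8  d2:12  d3:4  d4:4  d5:8  d6:4  d7:0 → peak 12
Best is Activity 1@1, peak 12.

12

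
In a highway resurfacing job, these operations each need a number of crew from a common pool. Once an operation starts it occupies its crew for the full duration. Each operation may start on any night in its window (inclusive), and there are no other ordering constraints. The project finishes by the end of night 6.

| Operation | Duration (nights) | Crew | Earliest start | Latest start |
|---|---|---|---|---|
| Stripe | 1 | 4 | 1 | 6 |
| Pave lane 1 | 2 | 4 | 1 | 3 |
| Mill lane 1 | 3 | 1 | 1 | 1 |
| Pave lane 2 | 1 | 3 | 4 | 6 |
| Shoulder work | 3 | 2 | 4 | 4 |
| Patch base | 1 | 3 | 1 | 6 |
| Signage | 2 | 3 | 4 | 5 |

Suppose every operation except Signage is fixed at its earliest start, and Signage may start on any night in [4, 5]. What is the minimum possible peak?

Signage@4: n1:12  n2:5  n3:1  n4:8  n5:5  n6:2 → peak 12
Signage@5: n1:12  n2:5  n3:1  n4:5  n5:5  n6:5 → peak 12
Best is Signage@4, peak 12.

12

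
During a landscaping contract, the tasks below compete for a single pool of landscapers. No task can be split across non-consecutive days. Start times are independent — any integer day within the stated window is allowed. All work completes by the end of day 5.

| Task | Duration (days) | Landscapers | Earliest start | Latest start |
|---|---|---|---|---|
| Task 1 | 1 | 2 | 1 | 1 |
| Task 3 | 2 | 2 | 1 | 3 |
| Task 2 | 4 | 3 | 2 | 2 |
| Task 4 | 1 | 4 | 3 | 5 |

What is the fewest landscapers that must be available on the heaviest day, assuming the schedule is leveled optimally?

Schedule Task 1@1, Task 3@1, Task 2@2, Task 4@3: d1:4  d2:5  d3:7  d4:3  d5:3 — peak 7.
No arrangement of the 9 feasible schedules does better.

7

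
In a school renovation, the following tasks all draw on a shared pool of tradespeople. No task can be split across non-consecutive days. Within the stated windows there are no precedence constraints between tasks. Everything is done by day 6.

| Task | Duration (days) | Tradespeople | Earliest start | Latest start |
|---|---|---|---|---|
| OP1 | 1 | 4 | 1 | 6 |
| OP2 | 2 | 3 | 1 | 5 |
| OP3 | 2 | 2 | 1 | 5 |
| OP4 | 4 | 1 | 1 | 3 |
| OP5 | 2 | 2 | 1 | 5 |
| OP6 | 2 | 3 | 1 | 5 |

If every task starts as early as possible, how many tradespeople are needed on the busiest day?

15

Early-start schedule: OP1@1, OP2@1, OP3@1, OP4@1, OP5@1, OP6@1.
Load per day: day 1: 15, day 2: 11, day 3: 1, day 4: 1, day 5: 0, day 6: 0.
Peak is 15.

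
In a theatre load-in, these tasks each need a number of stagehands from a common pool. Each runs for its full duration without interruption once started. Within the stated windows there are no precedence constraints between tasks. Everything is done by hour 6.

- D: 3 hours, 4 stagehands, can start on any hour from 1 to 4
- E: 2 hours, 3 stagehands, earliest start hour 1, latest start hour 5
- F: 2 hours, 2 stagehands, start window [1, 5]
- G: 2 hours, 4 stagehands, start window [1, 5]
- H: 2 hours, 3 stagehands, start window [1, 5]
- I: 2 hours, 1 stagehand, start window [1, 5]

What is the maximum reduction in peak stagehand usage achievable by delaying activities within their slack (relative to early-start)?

Early-start peak: h1:17  h2:17  h3:4  h4:0  h5:0  h6:0 ⇒ 17.
Leveled (D@1, E@1, F@3, G@4, H@5, I@3): h1:7  h2:7  h3:7  h4:7  h5:7  h6:3 ⇒ 7.
Reduction 17 − 7 = 10.

10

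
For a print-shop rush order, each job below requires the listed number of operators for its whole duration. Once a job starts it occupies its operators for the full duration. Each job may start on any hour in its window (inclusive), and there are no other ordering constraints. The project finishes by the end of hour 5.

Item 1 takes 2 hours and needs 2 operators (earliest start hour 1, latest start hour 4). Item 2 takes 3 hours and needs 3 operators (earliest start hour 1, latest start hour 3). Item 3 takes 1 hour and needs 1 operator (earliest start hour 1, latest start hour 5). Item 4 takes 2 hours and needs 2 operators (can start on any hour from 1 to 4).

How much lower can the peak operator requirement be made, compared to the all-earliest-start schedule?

Early-start peak: h1:8  h2:7  h3:3  h4:0  h5:0 ⇒ 8.
Leveled (Item 1@1, Item 2@3, Item 3@3, Item 4@1): h1:4  h2:4  h3:4  h4:3  h5:3 ⇒ 4.
Reduction 8 − 4 = 4.

4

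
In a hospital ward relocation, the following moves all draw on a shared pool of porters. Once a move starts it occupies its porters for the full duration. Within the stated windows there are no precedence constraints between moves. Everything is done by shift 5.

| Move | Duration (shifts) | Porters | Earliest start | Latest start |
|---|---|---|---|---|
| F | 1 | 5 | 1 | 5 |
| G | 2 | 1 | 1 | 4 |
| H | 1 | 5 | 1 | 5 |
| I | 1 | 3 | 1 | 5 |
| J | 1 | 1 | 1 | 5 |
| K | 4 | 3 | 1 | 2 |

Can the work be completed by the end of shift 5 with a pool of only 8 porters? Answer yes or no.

Schedule F@1, G@1, H@3, I@2, J@1, K@2: s1:7  s2:7  s3:8  s4:3  s5:3 — peak 8 ≤ 8.

yes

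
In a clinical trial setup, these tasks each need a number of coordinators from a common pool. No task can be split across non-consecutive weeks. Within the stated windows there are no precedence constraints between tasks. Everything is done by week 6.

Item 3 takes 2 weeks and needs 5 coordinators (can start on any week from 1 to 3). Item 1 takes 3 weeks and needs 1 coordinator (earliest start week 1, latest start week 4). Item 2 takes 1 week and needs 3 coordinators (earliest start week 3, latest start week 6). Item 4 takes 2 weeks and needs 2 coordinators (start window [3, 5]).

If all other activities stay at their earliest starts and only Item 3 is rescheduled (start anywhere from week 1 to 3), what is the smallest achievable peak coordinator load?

Item 3@1: w1:6  w2:6  w3:6  w4:2  w5:0  w6:0 → peak 6
Item 3@2: w1:1  w2:6  w3:11  w4:2  w5:0  w6:0 → peak 11
Item 3@3: w1:1  w2:1  w3:11  w4:7  w5:0  w6:0 → peak 11
Best is Item 3@1, peak 6.

6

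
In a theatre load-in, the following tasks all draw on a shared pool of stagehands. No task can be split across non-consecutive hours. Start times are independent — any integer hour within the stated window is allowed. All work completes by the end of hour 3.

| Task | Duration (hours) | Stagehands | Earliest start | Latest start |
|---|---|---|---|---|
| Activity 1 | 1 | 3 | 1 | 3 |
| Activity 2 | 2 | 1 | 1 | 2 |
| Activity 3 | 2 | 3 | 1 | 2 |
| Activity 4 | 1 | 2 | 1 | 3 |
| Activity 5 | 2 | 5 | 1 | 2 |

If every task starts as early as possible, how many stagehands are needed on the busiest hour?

14

Early-start schedule: Activity 1@1, Activity 2@1, Activity 3@1, Activity 4@1, Activity 5@1.
Load per hour: hour 1: 14, hour 2: 9, hour 3: 0.
Peak is 14.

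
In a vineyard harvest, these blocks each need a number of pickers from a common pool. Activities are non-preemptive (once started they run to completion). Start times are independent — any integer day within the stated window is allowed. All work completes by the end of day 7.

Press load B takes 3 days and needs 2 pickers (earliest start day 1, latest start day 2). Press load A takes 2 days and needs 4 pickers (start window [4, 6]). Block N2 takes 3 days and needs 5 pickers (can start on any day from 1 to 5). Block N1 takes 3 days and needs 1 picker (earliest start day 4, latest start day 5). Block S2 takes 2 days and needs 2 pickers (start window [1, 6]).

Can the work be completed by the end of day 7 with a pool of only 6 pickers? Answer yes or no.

no

The minimum achievable peak is 7; 6 < 7, so no feasible schedule stays within the cap.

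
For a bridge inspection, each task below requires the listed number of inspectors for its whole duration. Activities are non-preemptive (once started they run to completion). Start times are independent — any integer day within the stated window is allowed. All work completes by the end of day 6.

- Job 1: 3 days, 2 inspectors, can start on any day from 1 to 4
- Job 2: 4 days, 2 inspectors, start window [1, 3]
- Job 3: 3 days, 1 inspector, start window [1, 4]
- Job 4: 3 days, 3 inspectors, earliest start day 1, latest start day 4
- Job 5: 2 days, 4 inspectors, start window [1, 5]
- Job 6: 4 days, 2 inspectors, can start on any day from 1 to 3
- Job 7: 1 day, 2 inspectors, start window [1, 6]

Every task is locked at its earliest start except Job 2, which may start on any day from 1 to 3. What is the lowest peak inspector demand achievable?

14

Job 2@1: d1:16  d2:14  d3:10  d4:4  d5:0  d6:0 → peak 16
Job 2@2: d1:14  d2:14  d3:10  d4:4  d5:2  d6:0 → peak 14
Job 2@3: d1:14  d2:12  d3:10  d4:4  d5:2  d6:2 → peak 14
Best is Job 2@2, peak 14.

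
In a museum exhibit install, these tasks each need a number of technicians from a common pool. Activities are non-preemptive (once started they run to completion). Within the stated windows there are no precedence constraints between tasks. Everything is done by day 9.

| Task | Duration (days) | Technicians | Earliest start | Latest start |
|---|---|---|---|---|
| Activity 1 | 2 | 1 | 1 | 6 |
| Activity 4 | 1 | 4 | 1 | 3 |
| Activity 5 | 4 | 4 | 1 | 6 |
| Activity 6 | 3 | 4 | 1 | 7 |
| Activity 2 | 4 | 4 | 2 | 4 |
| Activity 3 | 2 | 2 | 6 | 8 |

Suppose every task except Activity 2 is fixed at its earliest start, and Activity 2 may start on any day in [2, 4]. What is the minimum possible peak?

13

Activity 2@2: d1:13  d2:13  d3:12  d4:8  d5:4  d6:2  d7:2  d8:0  d9:0 → peak 13
Activity 2@3: d1:13  d2:9  d3:12  d4:8  d5:4  d6:6  d7:2  d8:0  d9:0 → peak 13
Activity 2@4: d1:13  d2:9  d3:8  d4:8  d5:4  d6:6  d7:6  d8:0  d9:0 → peak 13
Best is Activity 2@2, peak 13.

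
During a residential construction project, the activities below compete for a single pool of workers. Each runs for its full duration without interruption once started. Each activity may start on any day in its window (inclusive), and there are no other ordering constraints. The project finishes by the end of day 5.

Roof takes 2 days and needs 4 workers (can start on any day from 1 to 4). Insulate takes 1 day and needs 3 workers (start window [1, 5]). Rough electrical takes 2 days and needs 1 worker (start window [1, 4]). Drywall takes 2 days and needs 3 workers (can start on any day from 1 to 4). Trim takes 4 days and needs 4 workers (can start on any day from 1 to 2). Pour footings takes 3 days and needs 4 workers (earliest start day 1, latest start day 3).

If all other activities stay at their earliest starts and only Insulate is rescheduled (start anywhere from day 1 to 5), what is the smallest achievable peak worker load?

16

Insulate@1: d1:19  d2:16  d3:8  d4:4  d5:0 → peak 19
Insulate@2: d1:16  d2:19  d3:8  d4:4  d5:0 → peak 19
Insulate@3: d1:16  d2:16  d3:11  d4:4  d5:0 → peak 16
Insulate@4: d1:16  d2:16  d3:8  d4:7  d5:0 → peak 16
Insulate@5: d1:16  d2:16  d3:8  d4:4  d5:3 → peak 16
Best is Insulate@3, peak 16.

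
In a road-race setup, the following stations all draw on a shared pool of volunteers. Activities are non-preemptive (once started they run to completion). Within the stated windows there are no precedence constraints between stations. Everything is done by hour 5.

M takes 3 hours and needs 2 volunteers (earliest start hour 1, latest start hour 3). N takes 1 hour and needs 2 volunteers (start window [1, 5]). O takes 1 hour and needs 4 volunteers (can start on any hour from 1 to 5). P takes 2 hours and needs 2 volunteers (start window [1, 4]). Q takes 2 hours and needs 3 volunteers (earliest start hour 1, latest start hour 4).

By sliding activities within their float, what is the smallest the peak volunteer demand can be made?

Early-start (M@1, N@1, O@1, P@1, Q@1) gives peak 13: h1:13  h2:7  h3:2  h4:0  h5:0.
Shift N→4, O→5, Q→3.
Schedule M@1, N@4, O@5, P@1, Q@3: h1:4  h2:4  h3:5  h4:5  h5:4 — peak 5.
Total volunteer-hours = 22 over 5 hours ⇒ peak ≥ ⌈22/5⌉ = 5, so 5 is optimal.

5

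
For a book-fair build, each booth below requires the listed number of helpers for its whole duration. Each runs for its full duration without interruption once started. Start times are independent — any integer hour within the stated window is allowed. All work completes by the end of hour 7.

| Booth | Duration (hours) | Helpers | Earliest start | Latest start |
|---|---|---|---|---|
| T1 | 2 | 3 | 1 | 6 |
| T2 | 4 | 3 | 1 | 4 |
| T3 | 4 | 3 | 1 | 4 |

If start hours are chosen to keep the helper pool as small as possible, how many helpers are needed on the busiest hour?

6

Early-start (T1@1, T2@1, T3@1) gives peak 9: h1:9  h2:9  h3:6  h4:6  h5:0  h6:0  h7:0.
Shift T3→3.
Schedule T1@1, T2@1, T3@3: h1:6  h2:6  h3:6  h4:6  h5:3  h6:3  h7:0 — peak 6.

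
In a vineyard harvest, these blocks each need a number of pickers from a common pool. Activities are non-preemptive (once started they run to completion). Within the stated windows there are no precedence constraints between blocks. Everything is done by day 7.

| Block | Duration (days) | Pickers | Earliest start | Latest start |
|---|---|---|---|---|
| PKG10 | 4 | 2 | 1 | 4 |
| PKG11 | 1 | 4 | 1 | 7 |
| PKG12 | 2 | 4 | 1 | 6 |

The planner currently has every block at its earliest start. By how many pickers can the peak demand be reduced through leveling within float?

6

Early-start peak: d1:10  d2:6  d3:2  d4:2  d5:0  d6:0  d7:0 ⇒ 10.
Leveled (PKG10@1, PKG11@5, PKG12@6): d1:2  d2:2  d3:2  d4:2  d5:4  d6:4  d7:4 ⇒ 4.
Reduction 10 − 4 = 6.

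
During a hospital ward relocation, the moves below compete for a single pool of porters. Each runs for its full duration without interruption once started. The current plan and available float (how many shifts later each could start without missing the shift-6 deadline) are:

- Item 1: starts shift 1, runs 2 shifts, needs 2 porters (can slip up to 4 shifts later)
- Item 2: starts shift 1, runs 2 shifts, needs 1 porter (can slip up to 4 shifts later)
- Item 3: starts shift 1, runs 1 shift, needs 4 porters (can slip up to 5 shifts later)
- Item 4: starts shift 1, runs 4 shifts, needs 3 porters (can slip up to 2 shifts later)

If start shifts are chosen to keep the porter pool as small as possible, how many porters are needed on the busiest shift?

Early-start (Item 1@1, Item 2@1, Item 3@1, Item 4@1) gives peak 10: s1:10  s2:6  s3:3  s4:3  s5:0  s6:0.
Shift Item 2→3, Item 3→5.
Schedule Item 1@1, Item 2@3, Item 3@5, Item 4@1: s1:5  s2:5  s3:4  s4:4  s5:4  s6:0 — peak 5.

5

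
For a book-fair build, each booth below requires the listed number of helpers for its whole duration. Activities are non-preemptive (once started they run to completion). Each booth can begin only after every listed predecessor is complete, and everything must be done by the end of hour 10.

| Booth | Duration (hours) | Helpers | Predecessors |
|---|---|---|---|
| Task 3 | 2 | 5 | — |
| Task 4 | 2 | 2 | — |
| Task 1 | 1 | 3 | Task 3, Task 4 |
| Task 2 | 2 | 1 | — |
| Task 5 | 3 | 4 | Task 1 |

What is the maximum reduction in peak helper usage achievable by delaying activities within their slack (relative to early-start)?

Early-start peak: h1:8  h2:8  h3:3  h4:4  h5:4  h6:4  h7:0  h8:0  h9:0  h10:0 ⇒ 8.
Leveled (Task 3@1, Task 4@3, Task 1@5, Task 2@3, Task 5@6): h1:5  h2:5  h3:3  h4:3  h5:3  h6:4  h7:4  h8:4  h9:0  h10:0 ⇒ 5.
Reduction 8 − 5 = 3.

3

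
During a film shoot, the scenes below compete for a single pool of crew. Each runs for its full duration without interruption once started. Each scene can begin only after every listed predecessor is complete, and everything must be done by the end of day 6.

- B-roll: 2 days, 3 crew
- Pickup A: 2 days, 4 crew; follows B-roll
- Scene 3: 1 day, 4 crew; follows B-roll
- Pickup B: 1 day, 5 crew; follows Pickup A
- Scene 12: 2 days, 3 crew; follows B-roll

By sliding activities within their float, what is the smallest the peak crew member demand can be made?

7

Early-start (B-roll@1, Pickup A@3, Scene 3@3, Pickup B@5, Scene 12@3) gives peak 11: d1:3  d2:3  d3:11  d4:7  d5:5  d6:0.
Shift Scene 3→5, Pickup B→6.
Schedule B-roll@1, Pickup A@3, Scene 3@5, Pickup B@6, Scene 12@3: d1:3  d2:3  d3:7  d4:7  d5:4  d6:5 — peak 7.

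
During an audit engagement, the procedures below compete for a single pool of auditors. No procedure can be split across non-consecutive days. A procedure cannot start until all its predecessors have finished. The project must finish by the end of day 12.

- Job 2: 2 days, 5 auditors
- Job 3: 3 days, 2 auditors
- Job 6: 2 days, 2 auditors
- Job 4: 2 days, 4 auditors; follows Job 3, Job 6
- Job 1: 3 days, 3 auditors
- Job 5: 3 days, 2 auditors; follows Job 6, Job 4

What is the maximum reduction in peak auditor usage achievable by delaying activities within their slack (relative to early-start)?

7

Early-start peak: d1:12  d2:12  d3:5  d4:4  d5:4  d6:2  d7:2  d8:2  d9:0  d10:0  d11:0  d12:0 ⇒ 12.
Leveled (Job 2@1, Job 3@3, Job 6@3, Job 4@6, Job 1@8, Job 5@8): d1:5  d2:5  d3:4  d4:4  d5:2  d6:4  d7:4  d8:5  d9:5  d10:5  d11:0  d12:0 ⇒ 5.
Reduction 12 − 5 = 7.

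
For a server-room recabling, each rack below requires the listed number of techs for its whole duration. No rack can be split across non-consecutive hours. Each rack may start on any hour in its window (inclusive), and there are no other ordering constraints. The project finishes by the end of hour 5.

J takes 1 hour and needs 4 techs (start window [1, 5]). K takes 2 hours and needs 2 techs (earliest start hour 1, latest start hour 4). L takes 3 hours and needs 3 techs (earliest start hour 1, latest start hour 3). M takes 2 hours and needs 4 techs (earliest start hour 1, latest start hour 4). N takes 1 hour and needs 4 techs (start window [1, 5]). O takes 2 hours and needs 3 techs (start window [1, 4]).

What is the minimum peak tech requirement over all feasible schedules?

8

Early-start (J@1, K@1, L@1, M@1, N@1, O@1) gives peak 20: h1:20  h2:12  h3:3  h4:0  h5:0.
Shift L→2, M→4, N→5, O→2.
Schedule J@1, K@1, L@2, M@4, N@5, O@2: h1:6  h2:8  h3:6  h4:7  h5:8 — peak 8.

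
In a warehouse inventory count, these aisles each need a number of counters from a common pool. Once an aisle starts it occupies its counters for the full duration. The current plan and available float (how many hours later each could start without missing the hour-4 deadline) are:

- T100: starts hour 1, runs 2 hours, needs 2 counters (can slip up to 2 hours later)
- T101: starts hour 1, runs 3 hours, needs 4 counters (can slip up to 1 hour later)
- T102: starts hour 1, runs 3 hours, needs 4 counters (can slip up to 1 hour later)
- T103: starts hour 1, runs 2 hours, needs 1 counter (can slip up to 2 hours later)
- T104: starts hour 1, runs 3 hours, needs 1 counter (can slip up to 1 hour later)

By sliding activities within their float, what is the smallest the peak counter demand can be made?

Early-start (T100@1, T101@1, T102@1, T103@1, T104@1) gives peak 12: h1:12  h2:12  h3:9  h4:0.
Shift T103→3.
Schedule T100@1, T101@1, T102@1, T103@3, T104@1: h1:11  h2:11  h3:10  h4:1 — peak 11.

11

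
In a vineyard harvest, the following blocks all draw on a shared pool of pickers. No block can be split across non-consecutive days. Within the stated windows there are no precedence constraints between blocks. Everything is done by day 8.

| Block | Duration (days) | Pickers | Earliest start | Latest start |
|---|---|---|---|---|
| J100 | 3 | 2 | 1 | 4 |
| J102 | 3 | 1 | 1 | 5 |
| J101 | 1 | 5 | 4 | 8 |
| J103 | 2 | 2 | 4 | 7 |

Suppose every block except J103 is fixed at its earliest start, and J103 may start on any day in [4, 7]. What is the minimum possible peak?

5

J103@4: d1:3  d2:3  d3:3  d4:7  d5:2  d6:0  d7:0  d8:0 → peak 7
J103@5: d1:3  d2:3  d3:3  d4:5  d5:2  d6:2  d7:0  d8:0 → peak 5
J103@6: d1:3  d2:3  d3:3  d4:5  d5:0  d6:2  d7:2  d8:0 → peak 5
J103@7: d1:3  d2:3  d3:3  d4:5  d5:0  d6:0  d7:2  d8:2 → peak 5
Best is J103@5, peak 5.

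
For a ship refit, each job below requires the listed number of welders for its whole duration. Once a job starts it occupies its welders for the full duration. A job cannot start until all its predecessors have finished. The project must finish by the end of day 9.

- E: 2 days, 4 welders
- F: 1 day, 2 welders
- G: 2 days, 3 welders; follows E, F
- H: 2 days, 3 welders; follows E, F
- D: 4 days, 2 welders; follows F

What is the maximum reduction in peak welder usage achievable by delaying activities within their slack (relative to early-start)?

3

Early-start peak: d1:6  d2:6  d3:8  d4:8  d5:2  d6:0  d7:0  d8:0  d9:0 ⇒ 8.
Leveled (E@1, F@3, G@4, H@6, D@4): d1:4  d2:4  d3:2  d4:5  d5:5  d6:5  d7:5  d8:0  d9:0 ⇒ 5.
Reduction 8 − 5 = 3.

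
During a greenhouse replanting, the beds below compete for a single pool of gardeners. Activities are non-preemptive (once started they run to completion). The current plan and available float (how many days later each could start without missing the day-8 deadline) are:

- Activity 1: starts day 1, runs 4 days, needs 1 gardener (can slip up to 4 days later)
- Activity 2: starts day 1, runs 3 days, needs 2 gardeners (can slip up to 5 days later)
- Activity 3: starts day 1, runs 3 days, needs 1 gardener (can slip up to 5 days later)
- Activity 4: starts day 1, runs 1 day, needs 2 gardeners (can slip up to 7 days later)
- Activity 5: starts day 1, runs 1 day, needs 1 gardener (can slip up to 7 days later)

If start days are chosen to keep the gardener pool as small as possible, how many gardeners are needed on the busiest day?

Early-start (Activity 1@1, Activity 2@1, Activity 3@1, Activity 4@1, Activity 5@1) gives peak 7: d1:7  d2:4  d3:4  d4:1  d5:0  d6:0  d7:0  d8:0.
Shift Activity 2→5, Activity 4→8, Activity 5→4.
Schedule Activity 1@1, Activity 2@5, Activity 3@1, Activity 4@8, Activity 5@4: d1:2  d2:2  d3:2  d4:2  d5:2  d6:2  d7:2  d8:2 — peak 2.
Total gardener-days = 16 over 8 days ⇒ peak ≥ ⌈16/8⌉ = 2, so 2 is optimal.

2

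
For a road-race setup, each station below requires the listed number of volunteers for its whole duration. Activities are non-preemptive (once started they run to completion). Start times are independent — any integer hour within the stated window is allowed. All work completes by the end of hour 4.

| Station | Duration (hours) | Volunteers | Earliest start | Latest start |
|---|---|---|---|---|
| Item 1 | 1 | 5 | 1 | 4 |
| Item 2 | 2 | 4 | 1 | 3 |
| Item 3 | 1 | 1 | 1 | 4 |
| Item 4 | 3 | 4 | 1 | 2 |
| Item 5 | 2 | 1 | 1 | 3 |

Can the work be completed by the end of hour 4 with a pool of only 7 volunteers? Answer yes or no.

The minimum achievable peak is 8; 7 < 8, so no feasible schedule stays within the cap.

no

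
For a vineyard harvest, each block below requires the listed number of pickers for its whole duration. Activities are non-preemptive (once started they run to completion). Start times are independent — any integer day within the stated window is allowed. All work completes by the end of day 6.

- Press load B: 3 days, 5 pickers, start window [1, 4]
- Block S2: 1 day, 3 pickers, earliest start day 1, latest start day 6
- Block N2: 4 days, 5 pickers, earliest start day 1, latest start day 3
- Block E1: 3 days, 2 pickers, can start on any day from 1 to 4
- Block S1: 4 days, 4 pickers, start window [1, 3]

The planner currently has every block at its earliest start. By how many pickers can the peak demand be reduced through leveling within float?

Early-start peak: d1:19  d2:16  d3:16  d4:9  d5:0  d6:0 ⇒ 19.
Leveled (Press load B@1, Block S2@1, Block N2@1, Block E1@4, Block S1@2): d1:13  d2:14  d3:14  d4:11  d5:6  d6:2 ⇒ 14.
Reduction 19 − 14 = 5.

5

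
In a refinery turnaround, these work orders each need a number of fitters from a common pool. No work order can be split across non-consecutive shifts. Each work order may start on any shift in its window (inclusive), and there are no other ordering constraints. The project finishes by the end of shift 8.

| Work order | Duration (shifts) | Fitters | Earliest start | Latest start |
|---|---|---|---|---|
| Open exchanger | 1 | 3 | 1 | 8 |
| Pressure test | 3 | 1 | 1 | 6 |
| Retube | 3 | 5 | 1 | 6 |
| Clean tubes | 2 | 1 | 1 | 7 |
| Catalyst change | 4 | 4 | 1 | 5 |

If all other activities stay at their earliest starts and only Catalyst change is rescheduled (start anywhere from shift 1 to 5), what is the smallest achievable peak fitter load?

Catalyst change@1: s1:14  s2:11  s3:10  s4:4  s5:0  s6:0  s7:0  s8:0 → peak 14
Catalyst change@2: s1:10  s2:11  s3:10  s4:4  s5:4  s6:0  s7:0  s8:0 → peak 11
Catalyst change@3: s1:10  s2:7  s3:10  s4:4  s5:4  s6:4  s7:0  s8:0 → peak 10
Catalyst change@4: s1:10  s2:7  s3:6  s4:4  s5:4  s6:4  s7:4  s8:0 → peak 10
Catalyst change@5: s1:10  s2:7  s3:6  s4:0  s5:4  s6:4  s7:4  s8:4 → peak 10
Best is Catalyst change@3, peak 10.

10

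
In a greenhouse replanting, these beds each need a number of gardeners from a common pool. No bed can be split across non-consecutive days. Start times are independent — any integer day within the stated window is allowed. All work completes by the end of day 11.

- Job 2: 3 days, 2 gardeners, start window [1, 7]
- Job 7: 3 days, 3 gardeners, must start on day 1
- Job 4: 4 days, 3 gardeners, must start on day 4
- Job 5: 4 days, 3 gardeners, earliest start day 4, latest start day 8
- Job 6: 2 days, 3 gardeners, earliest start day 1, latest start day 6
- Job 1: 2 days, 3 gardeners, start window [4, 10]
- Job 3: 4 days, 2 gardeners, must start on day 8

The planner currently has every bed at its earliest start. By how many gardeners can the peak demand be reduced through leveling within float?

3

Early-start peak: d1:8  d2:8  d3:5  d4:9  d5:9  d6:6  d7:6  d8:2  d9:2  d10:2  d11:2 ⇒ 9.
Leveled (Job 2@1, Job 7@1, Job 4@4, Job 5@6, Job 6@4, Job 1@10, Job 3@8): d1:5  d2:5  d3:5  d4:6  d5:6  d6:6  d7:6  d8:5  d9:5  d10:5  d11:5 ⇒ 6.
Reduction 9 − 6 = 3.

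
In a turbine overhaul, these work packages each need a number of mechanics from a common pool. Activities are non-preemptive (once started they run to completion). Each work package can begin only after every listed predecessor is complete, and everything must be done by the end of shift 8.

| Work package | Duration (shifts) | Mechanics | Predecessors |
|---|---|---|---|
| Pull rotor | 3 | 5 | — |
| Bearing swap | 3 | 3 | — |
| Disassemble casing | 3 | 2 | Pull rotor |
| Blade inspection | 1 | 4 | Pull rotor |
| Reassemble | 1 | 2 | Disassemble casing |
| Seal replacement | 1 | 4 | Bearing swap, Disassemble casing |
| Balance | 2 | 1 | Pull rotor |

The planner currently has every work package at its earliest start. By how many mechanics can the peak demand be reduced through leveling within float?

Early-start peak: s1:8  s2:8  s3:8  s4:7  s5:3  s6:2  s7:6  s8:0 ⇒ 8.
Leveled (Pull rotor@1, Bearing swap@4, Disassemble casing@4, Blade inspection@7, Reassemble@7, Seal replacement@8, Balance@4): s1:5  s2:5  s3:5  s4:6  s5:6  s6:5  s7:6  s8:4 ⇒ 6.
Reduction 8 − 6 = 2.

2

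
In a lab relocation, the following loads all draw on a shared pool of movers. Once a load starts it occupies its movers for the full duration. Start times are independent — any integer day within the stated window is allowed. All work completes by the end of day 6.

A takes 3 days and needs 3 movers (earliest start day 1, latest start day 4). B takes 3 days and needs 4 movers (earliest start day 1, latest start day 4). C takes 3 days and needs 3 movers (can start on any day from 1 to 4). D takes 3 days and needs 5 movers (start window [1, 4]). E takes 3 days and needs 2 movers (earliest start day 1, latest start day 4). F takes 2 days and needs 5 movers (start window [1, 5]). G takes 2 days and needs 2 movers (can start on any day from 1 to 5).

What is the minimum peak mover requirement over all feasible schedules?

12

Early-start (A@1, B@1, C@1, D@1, E@1, F@1, G@1) gives peak 24: d1:24  d2:24  d3:17  d4:0  d5:0  d6:0.
Shift D→4, F→4, G→4.
Schedule A@1, B@1, C@1, D@4, E@1, F@4, G@4: d1:12  d2:12  d3:12  d4:12  d5:12  d6:5 — peak 12.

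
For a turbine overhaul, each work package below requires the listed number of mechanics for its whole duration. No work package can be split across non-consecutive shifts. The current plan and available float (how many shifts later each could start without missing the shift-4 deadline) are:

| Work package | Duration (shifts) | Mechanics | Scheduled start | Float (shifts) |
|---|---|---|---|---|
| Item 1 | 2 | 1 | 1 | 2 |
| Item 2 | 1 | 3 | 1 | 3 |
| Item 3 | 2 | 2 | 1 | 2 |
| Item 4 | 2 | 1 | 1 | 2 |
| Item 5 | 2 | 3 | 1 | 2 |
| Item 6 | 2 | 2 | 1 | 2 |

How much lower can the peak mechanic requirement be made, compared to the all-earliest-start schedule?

6

Early-start peak: s1:12  s2:9  s3:0  s4:0 ⇒ 12.
Leveled (Item 1@1, Item 2@1, Item 3@1, Item 4@2, Item 5@3, Item 6@2): s1:6  s2:6  s3:6  s4:3 ⇒ 6.
Reduction 12 − 6 = 6.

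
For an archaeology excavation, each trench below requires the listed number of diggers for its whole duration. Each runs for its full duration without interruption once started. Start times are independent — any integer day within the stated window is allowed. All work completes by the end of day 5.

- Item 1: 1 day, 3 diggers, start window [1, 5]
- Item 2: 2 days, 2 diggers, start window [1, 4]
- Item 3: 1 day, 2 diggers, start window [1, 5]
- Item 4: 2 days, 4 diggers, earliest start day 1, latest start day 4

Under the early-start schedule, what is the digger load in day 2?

At early start, day 2 has: Item 2, Item 4.
Demand: 2 + 4 = 6.

6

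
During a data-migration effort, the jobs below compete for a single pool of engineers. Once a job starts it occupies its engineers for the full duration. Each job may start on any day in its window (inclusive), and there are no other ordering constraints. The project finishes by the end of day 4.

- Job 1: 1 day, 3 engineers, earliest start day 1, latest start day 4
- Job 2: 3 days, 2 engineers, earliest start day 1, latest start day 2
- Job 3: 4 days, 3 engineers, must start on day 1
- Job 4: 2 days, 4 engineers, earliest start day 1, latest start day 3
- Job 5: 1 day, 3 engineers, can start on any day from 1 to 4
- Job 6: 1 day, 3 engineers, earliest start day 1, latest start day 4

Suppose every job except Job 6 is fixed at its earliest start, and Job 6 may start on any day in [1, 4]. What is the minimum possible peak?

Job 6@1: d1:18  d2:9  d3:5  d4:3 → peak 18
Job 6@2: d1:15  d2:12  d3:5  d4:3 → peak 15
Job 6@3: d1:15  d2:9  d3:8  d4:3 → peak 15
Job 6@4: d1:15  d2:9  d3:5  d4:6 → peak 15
Best is Job 6@2, peak 15.

15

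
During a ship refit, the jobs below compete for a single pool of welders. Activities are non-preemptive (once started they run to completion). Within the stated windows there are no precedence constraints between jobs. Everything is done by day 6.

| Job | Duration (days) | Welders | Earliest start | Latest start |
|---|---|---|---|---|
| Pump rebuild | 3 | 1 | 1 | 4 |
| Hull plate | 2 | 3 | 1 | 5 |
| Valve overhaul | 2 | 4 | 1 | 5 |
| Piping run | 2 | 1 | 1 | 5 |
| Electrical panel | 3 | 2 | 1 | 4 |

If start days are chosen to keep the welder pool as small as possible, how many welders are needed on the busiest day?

5

Early-start (Pump rebuild@1, Hull plate@1, Valve overhaul@1, Piping run@1, Electrical panel@1) gives peak 11: d1:11  d2:11  d3:3  d4:0  d5:0  d6:0.
Shift Hull plate→3, Piping run→5, Electrical panel→4.
Schedule Pump rebuild@1, Hull plate@3, Valve overhaul@1, Piping run@5, Electrical panel@4: d1:5  d2:5  d3:4  d4:5  d5:3  d6:3 — peak 5.
Total welder-days = 25 over 6 days ⇒ peak ≥ ⌈25/6⌉ = 5, so 5 is optimal.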